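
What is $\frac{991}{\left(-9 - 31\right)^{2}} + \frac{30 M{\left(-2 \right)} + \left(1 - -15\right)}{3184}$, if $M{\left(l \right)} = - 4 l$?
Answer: $\frac{222809}{318400} \approx 0.69978$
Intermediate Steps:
$\frac{991}{\left(-9 - 31\right)^{2}} + \frac{30 M{\left(-2 \right)} + \left(1 - -15\right)}{3184} = \frac{991}{\left(-9 - 31\right)^{2}} + \frac{30 \left(\left(-4\right) \left(-2\right)\right) + \left(1 - -15\right)}{3184} = \frac{991}{\left(-40\right)^{2}} + \left(30 \cdot 8 + \left(1 + 15\right)\right) \frac{1}{3184} = \frac{991}{1600} + \left(240 + 16\right) \frac{1}{3184} = 991 \cdot \frac{1}{1600} + 256 \cdot \frac{1}{3184} = \frac{991}{1600} + \frac{16}{199} = \frac{222809}{318400}$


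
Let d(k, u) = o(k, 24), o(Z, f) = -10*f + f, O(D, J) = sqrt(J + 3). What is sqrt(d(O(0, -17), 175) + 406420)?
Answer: 2*sqrt(101551) ≈ 637.34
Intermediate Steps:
O(D, J) = sqrt(3 + J)
o(Z, f) = -9*f
d(k, u) = -216 (d(k, u) = -9*24 = -216)
sqrt(d(O(0, -17), 175) + 406420) = sqrt(-216 + 406420) = sqrt(406204) = 2*sqrt(101551)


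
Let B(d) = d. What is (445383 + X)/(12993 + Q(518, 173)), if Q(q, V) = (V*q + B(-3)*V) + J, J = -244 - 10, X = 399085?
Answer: 422234/50917 ≈ 8.2926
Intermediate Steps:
J = -254
Q(q, V) = -254 - 3*V + V*q (Q(q, V) = (V*q - 3*V) - 254 = (-3*V + V*q) - 254 = -254 - 3*V + V*q)
(445383 + X)/(12993 + Q(518, 173)) = (445383 + 399085)/(12993 + (-254 - 3*173 + 173*518)) = 844468/(12993 + (-254 - 519 + 89614)) = 844468/(12993 + 88841) = 844468/101834 = 844468*(1/101834) = 422234/50917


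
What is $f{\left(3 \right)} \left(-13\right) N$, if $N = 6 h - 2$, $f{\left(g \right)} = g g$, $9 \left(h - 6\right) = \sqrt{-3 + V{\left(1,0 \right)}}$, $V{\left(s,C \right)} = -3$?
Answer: $-3978 - 78 i \sqrt{6} \approx -3978.0 - 191.06 i$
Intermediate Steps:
$h = 6 + \frac{i \sqrt{6}}{9}$ ($h = 6 + \frac{\sqrt{-3 - 3}}{9} = 6 + \frac{\sqrt{-6}}{9} = 6 + \frac{i \sqrt{6}}{9} \approx 6.0 + 0.27217 i$)
$f{\left(g \right)} = g^{2}$
$N = 34 + \frac{2 i \sqrt{6}}{3}$ ($N = 6 \left(6 + \frac{i \sqrt{6}}{9}\right) - 2 = \left(36 + \frac{2 i \sqrt{6}}{3}\right) - 2 = 34 + \frac{2 i \sqrt{6}}{3} \approx 34.0 + 1.633 i$)
$f{\left(3 \right)} \left(-13\right) N = 3^{2} \left(-13\right) \left(34 + \frac{2 i \sqrt{6}}{3}\right) = 9 \left(-13\right) \left(34 + \frac{2 i \sqrt{6}}{3}\right) = - 117 \left(34 + \frac{2 i \sqrt{6}}{3}\right) = -3978 - 78 i \sqrt{6}$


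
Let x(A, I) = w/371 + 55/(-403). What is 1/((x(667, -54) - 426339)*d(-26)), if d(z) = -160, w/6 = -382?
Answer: 149513/10199066718080 ≈ 1.4659e-8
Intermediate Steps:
w = -2292 (w = 6*(-382) = -2292)
x(A, I) = -944081/149513 (x(A, I) = -2292/371 + 55/(-403) = -2292*1/371 + 55*(-1/403) = -2292/371 - 55/403 = -944081/149513)
1/((x(667, -54) - 426339)*d(-26)) = 1/(-944081/149513 - 426339*(-160)) = -1/160/(-63744166988/149513) = -149513/63744166988*(-1/160) = 149513/10199066718080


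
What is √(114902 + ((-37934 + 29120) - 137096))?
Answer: 4*I*√1938 ≈ 176.09*I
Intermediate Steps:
√(114902 + ((-37934 + 29120) - 137096)) = √(114902 + (-8814 - 137096)) = √(114902 - 145910) = √(-31008) = 4*I*√1938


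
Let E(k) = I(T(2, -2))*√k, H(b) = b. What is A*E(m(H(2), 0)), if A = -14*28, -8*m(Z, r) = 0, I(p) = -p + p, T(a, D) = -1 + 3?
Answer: 0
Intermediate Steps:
T(a, D) = 2
I(p) = 0
m(Z, r) = 0 (m(Z, r) = -⅛*0 = 0)
E(k) = 0 (E(k) = 0*√k = 0)
A = -392
A*E(m(H(2), 0)) = -392*0 = 0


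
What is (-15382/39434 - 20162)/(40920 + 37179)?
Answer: -397541845/1539877983 ≈ -0.25816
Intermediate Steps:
(-15382/39434 - 20162)/(40920 + 37179) = (-15382*1/39434 - 20162)/78099 = (-7691/19717 - 20162)*(1/78099) = -397541845/19717*1/78099 = -397541845/1539877983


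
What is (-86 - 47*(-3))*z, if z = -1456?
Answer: -80080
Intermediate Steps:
(-86 - 47*(-3))*z = (-86 - 47*(-3))*(-1456) = (-86 + 141)*(-1456) = 55*(-1456) = -80080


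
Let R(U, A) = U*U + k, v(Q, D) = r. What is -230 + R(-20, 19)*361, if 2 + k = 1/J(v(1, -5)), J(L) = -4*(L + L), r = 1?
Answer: 1147223/8 ≈ 1.4340e+5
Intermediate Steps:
v(Q, D) = 1
J(L) = -8*L
k = -17/8 (k = -2 + 1/(-8*1) = -2 + 1/(-8) = -2 - ⅛ = -17/8 ≈ -2.1250)
R(U, A) = -17/8 + U² (R(U, A) = U*U - 17/8 = U² - 17/8 = -17/8 + U²)
-230 + R(-20, 19)*361 = -230 + (-17/8 + (-20)²)*361 = -230 + (-17/8 + 400)*361 = -230 + (3183/8)*361 = -230 + 1149063/8 = 1147223/8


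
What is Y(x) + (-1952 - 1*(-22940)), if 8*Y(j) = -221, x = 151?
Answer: 167683/8 ≈ 20960.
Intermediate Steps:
Y(j) = -221/8 (Y(j) = (⅛)*(-221) = -221/8)
Y(x) + (-1952 - 1*(-22940)) = -221/8 + (-1952 - 1*(-22940)) = -221/8 + (-1952 + 22940) = -221/8 + 20988 = 167683/8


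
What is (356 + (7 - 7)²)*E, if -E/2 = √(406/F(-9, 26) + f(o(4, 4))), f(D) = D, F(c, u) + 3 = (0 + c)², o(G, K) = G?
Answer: -712*√14001/39 ≈ -2160.2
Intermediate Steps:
F(c, u) = -3 + c² (F(c, u) = -3 + (0 + c)² = -3 + c²)
E = -2*√14001/39 (E = -2*√(406/(-3 + (-9)²) + 4) = -2*√(406/(-3 + 81) + 4) = -2*√(406/78 + 4) = -2*√(406*(1/78) + 4) = -2*√(203/39 + 4) = -2*√14001/39 ≈ -6.0680)
(356 + (7 - 7)²)*E = (356 + (7 - 7)²)*(-2*√14001/39) = (356 + 0²)*(-2*√14001/39) = (356 + 0)*(-2*√14001/39) = 356*(-2*√14001/39) = -712*√14001/39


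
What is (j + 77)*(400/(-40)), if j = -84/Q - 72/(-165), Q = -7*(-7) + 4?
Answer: -442214/583 ≈ -758.51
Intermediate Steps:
Q = 53 (Q = 49 + 4 = 53)
j = -3348/2915 (j = -84/53 - 72/(-165) = -84*1/53 - 72*(-1/165) = -84/53 + 24/55 = -3348/2915 ≈ -1.1485)
(j + 77)*(400/(-40)) = (-3348/2915 + 77)*(400/(-40)) = 221107*(400*(-1/40))/2915 = (221107/2915)*(-10) = -442214/583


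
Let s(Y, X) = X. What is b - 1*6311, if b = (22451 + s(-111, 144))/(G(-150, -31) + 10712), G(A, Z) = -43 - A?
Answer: -68256114/10819 ≈ -6308.9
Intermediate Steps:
b = 22595/10819 (b = (22451 + 144)/((-43 - 1*(-150)) + 10712) = 22595/((-43 + 150) + 10712) = 22595/(107 + 10712) = 22595/10819 ≈ 2.0885)
b - 1*6311 = 22595/10819 - 1*6311 = 22595/10819 - 6311 = -68256114/10819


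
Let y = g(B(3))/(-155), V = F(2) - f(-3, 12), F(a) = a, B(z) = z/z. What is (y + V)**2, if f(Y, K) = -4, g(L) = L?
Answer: 863041/24025 ≈ 35.923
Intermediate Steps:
B(z) = 1
V = 6 (V = 2 - 1*(-4) = 2 + 4 = 6)
y = -1/155 (y = 1/(-155) = 1*(-1/155) = -1/155 ≈ -0.0064516)
(y + V)**2 = (-1/155 + 6)**2 = (929/155)**2 = 863041/24025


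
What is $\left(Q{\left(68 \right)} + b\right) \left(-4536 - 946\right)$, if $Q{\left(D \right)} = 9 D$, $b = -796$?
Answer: $1008688$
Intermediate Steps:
$\left(Q{\left(68 \right)} + b\right) \left(-4536 - 946\right) = \left(9 \cdot 68 - 796\right) \left(-4536 - 946\right) = \left(612 - 796\right) \left(-5482\right) = \left(-184\right) \left(-5482\right) = 1008688$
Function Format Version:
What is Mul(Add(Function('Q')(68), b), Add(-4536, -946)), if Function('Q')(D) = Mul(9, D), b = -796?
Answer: 1008688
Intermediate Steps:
Mul(Add(Function('Q')(68), b), Add(-4536, -946)) = Mul(Add(Mul(9, 68), -796), Add(-4536, -946)) = Mul(Add(612, -796), -5482) = Mul(-184, -5482) = 1008688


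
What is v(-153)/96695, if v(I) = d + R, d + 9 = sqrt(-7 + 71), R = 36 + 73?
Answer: 108/96695 ≈ 0.0011169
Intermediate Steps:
R = 109
d = -1 (d = -9 + sqrt(-7 + 71) = -9 + sqrt(64) = -9 + 8 = -1)
v(I) = 108 (v(I) = -1 + 109 = 108)
v(-153)/96695 = 108/96695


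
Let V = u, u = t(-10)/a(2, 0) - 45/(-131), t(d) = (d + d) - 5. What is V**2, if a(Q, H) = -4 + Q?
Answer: 11323225/68644 ≈ 164.96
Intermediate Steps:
t(d) = -5 + 2*d (t(d) = 2*d - 5 = -5 + 2*d)
u = 3365/262 (u = (-5 + 2*(-10))/(-4 + 2) - 45/(-131) = (-5 - 20)/(-2) - 45*(-1/131) = -25*(-1/2) + 45/131 = 25/2 + 45/131 = 3365/262 ≈ 12.844)
V = 3365/262 ≈ 12.844
V**2 = (3365/262)**2 = 11323225/68644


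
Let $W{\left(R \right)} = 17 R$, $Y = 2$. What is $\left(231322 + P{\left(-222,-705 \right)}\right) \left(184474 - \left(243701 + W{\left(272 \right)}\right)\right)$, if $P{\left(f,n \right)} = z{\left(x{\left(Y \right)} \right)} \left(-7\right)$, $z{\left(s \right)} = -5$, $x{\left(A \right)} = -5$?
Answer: $-14772375807$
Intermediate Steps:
$P{\left(f,n \right)} = 35$ ($P{\left(f,n \right)} = \left(-5\right) \left(-7\right) = 35$)
$\left(231322 + P{\left(-222,-705 \right)}\right) \left(184474 - \left(243701 + W{\left(272 \right)}\right)\right) = \left(231322 + 35\right) \left(184474 - \left(243701 + 17 \cdot 272\right)\right) = 231357 \left(184474 - 248325\right) = 231357 \left(-63851\right) = -14772375807$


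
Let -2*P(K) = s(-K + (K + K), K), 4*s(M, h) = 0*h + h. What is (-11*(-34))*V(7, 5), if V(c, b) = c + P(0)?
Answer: 2618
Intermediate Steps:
s(M, h) = h/4 (s(M, h) = (0*h + h)/4 = (0 + h)/4 = h/4)
P(K) = -K/8
V(c, b) = c (V(c, b) = c - 1/8*0 = c + 0 = c)
(-11*(-34))*V(7, 5) = -11*(-34)*7 = 374*7 = 2618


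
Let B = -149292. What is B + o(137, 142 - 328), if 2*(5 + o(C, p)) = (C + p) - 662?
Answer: -299305/2 ≈ -1.4965e+5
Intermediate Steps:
o(C, p) = -336 + C/2 + p/2 (o(C, p) = -5 + ((C + p) - 662)/2 = -5 + (-662 + C + p)/2 = -5 + (-331 + C/2 + p/2) = -336 + C/2 + p/2)
B + o(137, 142 - 328) = -149292 + (-336 + (1/2)*137 + (142 - 328)/2) = -149292 + (-336 + 137/2 + (1/2)*(-186)) = -149292 + (-336 + 137/2 - 93) = -149292 - 721/2 = -299305/2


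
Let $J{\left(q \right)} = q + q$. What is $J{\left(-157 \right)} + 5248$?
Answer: $4934$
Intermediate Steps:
$J{\left(q \right)} = 2 q$
$J{\left(-157 \right)} + 5248 = 2 \left(-157\right) + 5248 = -314 + 5248 = 4934$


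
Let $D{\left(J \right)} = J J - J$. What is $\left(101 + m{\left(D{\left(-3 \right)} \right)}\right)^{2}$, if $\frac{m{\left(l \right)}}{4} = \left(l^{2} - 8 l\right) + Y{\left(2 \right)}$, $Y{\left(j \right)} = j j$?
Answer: $95481$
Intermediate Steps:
$D{\left(J \right)} = J^{2} - J$
$Y{\left(j \right)} = j^{2}$
$m{\left(l \right)} = 16 - 32 l + 4 l^{2}$ ($m{\left(l \right)} = 4 \left(\left(l^{2} - 8 l\right) + 2^{2}\right) = 4 \left(\left(l^{2} - 8 l\right) + 4\right) = 4 \left(4 + l^{2} - 8 l\right) = 16 - 32 l + 4 l^{2}$)
$\left(101 + m{\left(D{\left(-3 \right)} \right)}\right)^{2} = \left(101 + \left(16 - 32 \left(- 3 \left(-1 - 3\right)\right) + 4 \left(- 3 \left(-1 - 3\right)\right)^{2}\right)\right)^{2} = \left(101 + \left(16 - 32 \left(\left(-3\right) \left(-4\right)\right) + 4 \left(\left(-3\right) \left(-4\right)\right)^{2}\right)\right)^{2} = \left(101 + \left(16 - 384 + 4 \cdot 12^{2}\right)\right)^{2} = \left(101 + \left(16 - 384 + 4 \cdot 144\right)\right)^{2} = \left(101 + \left(16 - 384 + 576\right)\right)^{2} = \left(101 + 208\right)^{2} = 309^{2} = 95481$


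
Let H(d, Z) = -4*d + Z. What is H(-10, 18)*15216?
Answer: 882528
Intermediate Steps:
H(d, Z) = Z - 4*d
H(-10, 18)*15216 = (18 - 4*(-10))*15216 = (18 + 40)*15216 = 58*15216 = 882528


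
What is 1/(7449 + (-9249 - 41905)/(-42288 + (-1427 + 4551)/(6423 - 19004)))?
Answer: 266014226/1981861753711 ≈ 0.00013422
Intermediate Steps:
1/(7449 + (-9249 - 41905)/(-42288 + (-1427 + 4551)/(6423 - 19004))) = 1/(7449 - 51154/(-42288 + 3124/(-12581))) = 1/(7449 - 51154/(-42288 + 3124*(-1/12581))) = 1/(7449 - 51154/(-42288 - 3124/12581)) = 1/(7449 - 51154/(-532028452/12581)) = 1/(7449 - 51154*(-12581/532028452)) = 1/(7449 + 321784237/266014226) = 1/(1981861753711/266014226) = 266014226/1981861753711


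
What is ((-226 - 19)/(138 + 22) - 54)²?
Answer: 3157729/1024 ≈ 3083.7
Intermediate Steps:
((-226 - 19)/(138 + 22) - 54)² = (-245/160 - 54)² = (-245*1/160 - 54)² = (-49/32 - 54)² = (-1777/32)² = 3157729/1024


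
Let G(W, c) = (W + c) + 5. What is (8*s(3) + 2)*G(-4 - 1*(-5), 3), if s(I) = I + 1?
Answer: 306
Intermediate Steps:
G(W, c) = 5 + W + c
s(I) = 1 + I
(8*s(3) + 2)*G(-4 - 1*(-5), 3) = (8*(1 + 3) + 2)*(5 + (-4 - 1*(-5)) + 3) = (8*4 + 2)*(5 + (-4 + 5) + 3) = (32 + 2)*(5 + 1 + 3) = 34*9 = 306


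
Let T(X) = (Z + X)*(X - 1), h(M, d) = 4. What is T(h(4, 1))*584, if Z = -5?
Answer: -1752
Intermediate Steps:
T(X) = (-1 + X)*(-5 + X) (T(X) = (-5 + X)*(X - 1) = (-5 + X)*(-1 + X) = (-1 + X)*(-5 + X))
T(h(4, 1))*584 = (5 + 4² - 6*4)*584 = (5 + 16 - 24)*584 = -3*584 = -1752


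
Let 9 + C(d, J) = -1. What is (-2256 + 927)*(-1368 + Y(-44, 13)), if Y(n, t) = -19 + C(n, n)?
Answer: 1856613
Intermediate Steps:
C(d, J) = -10 (C(d, J) = -9 - 1 = -10)
Y(n, t) = -29 (Y(n, t) = -19 - 10 = -29)
(-2256 + 927)*(-1368 + Y(-44, 13)) = (-2256 + 927)*(-1368 - 29) = -1329*(-1397) = 1856613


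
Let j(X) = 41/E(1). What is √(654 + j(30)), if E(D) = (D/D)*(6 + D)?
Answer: √32333/7 ≈ 25.688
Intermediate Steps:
E(D) = 6 + D (E(D) = 1*(6 + D) = 6 + D)
j(X) = 41/7 (j(X) = 41/(6 + 1) = 41/7)
√(654 + j(30)) = √(654 + 41/7) = √(4619/7) = √32333/7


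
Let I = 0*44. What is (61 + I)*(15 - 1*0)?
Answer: 915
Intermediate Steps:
I = 0
(61 + I)*(15 - 1*0) = (61 + 0)*(15 - 1*0) = 61*(15 + 0) = 61*15 = 915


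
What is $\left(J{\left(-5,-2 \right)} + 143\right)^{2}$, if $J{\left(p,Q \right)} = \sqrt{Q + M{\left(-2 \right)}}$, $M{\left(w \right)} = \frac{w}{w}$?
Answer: $\left(143 + i\right)^{2} \approx 20448.0 + 286.0 i$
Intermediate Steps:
$M{\left(w \right)} = 1$
$J{\left(p,Q \right)} = \sqrt{1 + Q}$ ($J{\left(p,Q \right)} = \sqrt{Q + 1} = \sqrt{1 + Q}$)
$\left(J{\left(-5,-2 \right)} + 143\right)^{2} = \left(\sqrt{1 - 2} + 143\right)^{2} = \left(\sqrt{-1} + 143\right)^{2} = \left(i + 143\right)^{2} = \left(143 + i\right)^{2}$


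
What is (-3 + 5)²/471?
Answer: 4/471 ≈ 0.0084926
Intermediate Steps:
(-3 + 5)²/471 = 2²*(1/471) = 4*(1/471) = 4/471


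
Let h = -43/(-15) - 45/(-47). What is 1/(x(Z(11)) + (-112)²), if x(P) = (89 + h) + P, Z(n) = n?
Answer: 705/8916716 ≈ 7.9065e-5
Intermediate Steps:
h = 2696/705 (h = -43*(-1/15) - 45*(-1/47) = 43/15 + 45/47 = 2696/705 ≈ 3.8241)
x(P) = 65441/705 + P (x(P) = (89 + 2696/705) + P = 65441/705 + P)
1/(x(Z(11)) + (-112)²) = 1/((65441/705 + 11) + (-112)²) = 1/(73196/705 + 12544) = 1/(8916716/705) = 705/8916716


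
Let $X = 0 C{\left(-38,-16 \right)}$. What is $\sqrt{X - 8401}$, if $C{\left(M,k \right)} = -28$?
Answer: $i \sqrt{8401} \approx 91.657 i$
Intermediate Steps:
$X = 0$ ($X = 0 \left(-28\right) = 0$)
$\sqrt{X - 8401} = \sqrt{0 - 8401} = \sqrt{-8401} = i \sqrt{8401}$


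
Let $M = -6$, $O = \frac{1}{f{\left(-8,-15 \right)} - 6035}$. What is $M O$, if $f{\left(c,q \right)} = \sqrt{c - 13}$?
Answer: $\frac{18105}{18210623} + \frac{3 i \sqrt{21}}{18210623} \approx 0.0009942 + 7.5493 \cdot 10^{-7} i$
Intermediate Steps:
$f{\left(c,q \right)} = \sqrt{-13 + c}$
$O = \frac{1}{-6035 + i \sqrt{21}}$ ($O = \frac{1}{\sqrt{-13 - 8} - 6035} = \frac{1}{\sqrt{-21} - 6035} = \frac{1}{i \sqrt{21} - 6035} = \frac{1}{-6035 + i \sqrt{21}} \approx -0.0001657 - 1.26 \cdot 10^{-7} i$)
$M O = - 6 \left(- \frac{6035}{36421246} - \frac{i \sqrt{21}}{36421246}\right) = \frac{18105}{18210623} + \frac{3 i \sqrt{21}}{18210623}$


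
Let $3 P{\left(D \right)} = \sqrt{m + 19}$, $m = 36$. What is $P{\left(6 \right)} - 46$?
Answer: $-46 + \frac{\sqrt{55}}{3} \approx -43.528$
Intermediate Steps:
$P{\left(D \right)} = \frac{\sqrt{55}}{3}$ ($P{\left(D \right)} = \frac{\sqrt{36 + 19}}{3} = \frac{\sqrt{55}}{3}$)
$P{\left(6 \right)} - 46 = \frac{\sqrt{55}}{3} - 46 = -46 + \frac{\sqrt{55}}{3}$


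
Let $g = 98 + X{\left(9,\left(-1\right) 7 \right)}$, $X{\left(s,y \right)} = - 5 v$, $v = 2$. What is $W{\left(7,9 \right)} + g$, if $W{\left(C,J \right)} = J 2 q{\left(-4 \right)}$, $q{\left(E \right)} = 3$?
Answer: $142$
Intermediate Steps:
$X{\left(s,y \right)} = -10$ ($X{\left(s,y \right)} = \left(-5\right) 2 = -10$)
$W{\left(C,J \right)} = 6 J$ ($W{\left(C,J \right)} = J 2 \cdot 3 = 2 J 3 = 6 J$)
$g = 88$ ($g = 98 - 10 = 88$)
$W{\left(7,9 \right)} + g = 6 \cdot 9 + 88 = 54 + 88 = 142$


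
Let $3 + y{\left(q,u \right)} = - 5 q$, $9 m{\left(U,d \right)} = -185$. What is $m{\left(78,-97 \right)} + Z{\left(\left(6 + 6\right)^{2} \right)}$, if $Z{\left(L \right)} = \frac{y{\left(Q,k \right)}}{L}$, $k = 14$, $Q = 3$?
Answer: $- \frac{1489}{72} \approx -20.681$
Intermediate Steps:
$m{\left(U,d \right)} = - \frac{185}{9}$ ($m{\left(U,d \right)} = \frac{1}{9} \left(-185\right) = - \frac{185}{9}$)
$y{\left(q,u \right)} = -3 - 5 q$
$Z{\left(L \right)} = - \frac{18}{L}$ ($Z{\left(L \right)} = \frac{-3 - 15}{L} = - \frac{18}{L}$)
$m{\left(78,-97 \right)} + Z{\left(\left(6 + 6\right)^{2} \right)} = - \frac{185}{9} - \frac{18}{\left(6 + 6\right)^{2}} = - \frac{185}{9} - \frac{18}{12^{2}} = - \frac{185}{9} - \frac{18}{144} = - \frac{185}{9} - \frac{1}{8} = - \frac{1489}{72}$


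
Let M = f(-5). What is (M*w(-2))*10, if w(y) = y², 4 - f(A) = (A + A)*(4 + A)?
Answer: -240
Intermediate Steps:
f(A) = 4 - 2*A*(4 + A) (f(A) = 4 - (A + A)*(4 + A) = 4 - 2*A*(4 + A))
M = -6 (M = 4 - 8*(-5) - 2*(-5)² = 4 + 40 - 2*25 = 4 + 40 - 50 = -6)
(M*w(-2))*10 = -6*(-2)²*10 = -6*4*10 = -24*10 = -240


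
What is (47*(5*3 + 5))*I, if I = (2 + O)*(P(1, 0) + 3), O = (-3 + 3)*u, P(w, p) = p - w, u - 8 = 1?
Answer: 3760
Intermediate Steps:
u = 9 (u = 8 + 1 = 9)
O = 0 (O = (-3 + 3)*9 = 0*9 = 0)
I = 4 (I = (2 + 0)*((0 - 1*1) + 3) = 2*((0 - 1) + 3) = 2*(-1 + 3) = 2*2 = 4)
(47*(5*3 + 5))*I = (47*(5*3 + 5))*4 = (47*(15 + 5))*4 = (47*20)*4 = 940*4 = 3760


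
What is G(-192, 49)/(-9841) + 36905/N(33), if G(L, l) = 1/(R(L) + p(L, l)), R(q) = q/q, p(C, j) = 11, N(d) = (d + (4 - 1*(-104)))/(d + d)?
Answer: 95880075673/5550324 ≈ 17275.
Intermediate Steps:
N(d) = (108 + d)/(2*d) (N(d) = (d + (4 + 104))/((2*d)) = (d + 108)*(1/(2*d)) = (108 + d)*(1/(2*d)) = (108 + d)/(2*d))
R(q) = 1
G(L, l) = 1/12 (G(L, l) = 1/(1 + 11) = 1/12)
G(-192, 49)/(-9841) + 36905/N(33) = (1/12)/(-9841) + 36905/(((½)*(108 + 33)/33)) = (1/12)*(-1/9841) + 36905/(((½)*(1/33)*141)) = -1/118092 + 36905/(47/22) = -1/118092 + 36905*(22/47) = -1/118092 + 811910/47 = 95880075673/5550324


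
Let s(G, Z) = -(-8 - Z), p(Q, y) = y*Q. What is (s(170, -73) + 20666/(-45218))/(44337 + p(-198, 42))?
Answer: -493306/271466263 ≈ -0.0018172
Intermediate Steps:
p(Q, y) = Q*y
s(G, Z) = 8 + Z
(s(170, -73) + 20666/(-45218))/(44337 + p(-198, 42)) = ((8 - 73) + 20666/(-45218))/(44337 - 198*42) = (-65 + 20666*(-1/45218))/(44337 - 8316) = (-65 - 10333/22609)/36021 = -1479918/22609*1/36021 = -493306/271466263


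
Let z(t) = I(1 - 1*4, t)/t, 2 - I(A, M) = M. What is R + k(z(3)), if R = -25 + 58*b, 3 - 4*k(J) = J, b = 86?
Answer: 29783/6 ≈ 4963.8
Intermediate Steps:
I(A, M) = 2 - M
z(t) = (2 - t)/t
k(J) = 3/4 - J/4
R = 4963 (R = -25 + 58*86 = -25 + 4988 = 4963)
R + k(z(3)) = 4963 + (3/4 - (2 - 1*3)/(4*3)) = 4963 + (3/4 - (2 - 3)/12) = 4963 + (3/4 - (-1)/12) = 4963 + (3/4 - 1/4*(-1/3)) = 4963 + (3/4 + 1/12) = 4963 + 5/6 = 29783/6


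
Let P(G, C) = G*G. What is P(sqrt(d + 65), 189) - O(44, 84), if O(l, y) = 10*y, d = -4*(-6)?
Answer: -751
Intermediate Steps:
d = 24
P(G, C) = G**2
P(sqrt(d + 65), 189) - O(44, 84) = (sqrt(24 + 65))**2 - 10*84 = (sqrt(89))**2 - 1*840 = 89 - 840 = -751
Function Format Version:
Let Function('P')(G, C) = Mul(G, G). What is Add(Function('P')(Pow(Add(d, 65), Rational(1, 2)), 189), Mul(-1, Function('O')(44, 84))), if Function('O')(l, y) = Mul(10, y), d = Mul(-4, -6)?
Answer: -751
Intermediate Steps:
d = 24
Function('P')(G, C) = Pow(G, 2)
Add(Function('P')(Pow(Add(d, 65), Rational(1, 2)), 189), Mul(-1, Function('O')(44, 84))) = Add(Pow(Pow(Add(24, 65), Rational(1, 2)), 2), Mul(-1, Mul(10, 84))) = Add(Pow(Pow(89, Rational(1, 2)), 2), Mul(-1, 840)) = Add(89, -840) = -751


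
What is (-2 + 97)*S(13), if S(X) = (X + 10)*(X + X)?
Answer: 56810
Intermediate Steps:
S(X) = 2*X*(10 + X) (S(X) = (10 + X)*(2*X) = 2*X*(10 + X))
(-2 + 97)*S(13) = (-2 + 97)*(2*13*(10 + 13)) = 95*(2*13*23) = 95*598 = 56810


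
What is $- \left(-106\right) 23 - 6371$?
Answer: $-3933$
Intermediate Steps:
$- \left(-106\right) 23 - 6371 = \left(-1\right) \left(-2438\right) - 6371 = 2438 - 6371 = -3933$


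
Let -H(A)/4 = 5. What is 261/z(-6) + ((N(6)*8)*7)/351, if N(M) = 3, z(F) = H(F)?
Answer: -29417/2340 ≈ -12.571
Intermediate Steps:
H(A) = -20 (H(A) = -4*5 = -20)
z(F) = -20
261/z(-6) + ((N(6)*8)*7)/351 = 261/(-20) + ((3*8)*7)/351 = 261*(-1/20) + (24*7)*(1/351) = -261/20 + 168*(1/351) = -261/20 + 56/117 = -29417/2340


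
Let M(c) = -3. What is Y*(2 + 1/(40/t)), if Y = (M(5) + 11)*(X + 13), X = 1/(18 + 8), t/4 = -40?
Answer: -2712/13 ≈ -208.62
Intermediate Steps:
t = -160 (t = 4*(-40) = -160)
X = 1/26 ≈ 0.038462
Y = 1356/13 (Y = (-3 + 11)*(1/26 + 13) = 8*(339/26) = 1356/13 ≈ 104.31)
Y*(2 + 1/(40/t)) = 1356*(2 + 1/(40/(-160)))/13 = 1356*(2 + 1/(40*(-1/160)))/13 = 1356*(2 + 1/(-1/4))/13 = 1356*(2 - 4)/13 = (1356/13)*(-2) = -2712/13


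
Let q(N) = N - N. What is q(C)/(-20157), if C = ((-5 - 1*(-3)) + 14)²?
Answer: 0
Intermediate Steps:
C = 144 (C = ((-5 + 3) + 14)² = (-2 + 14)² = 12² = 144)
q(N) = 0
q(C)/(-20157) = 0/(-20157) = 0*(-1/20157) = 0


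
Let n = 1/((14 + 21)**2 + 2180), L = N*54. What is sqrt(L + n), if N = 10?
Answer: sqrt(6260776905)/3405 ≈ 23.238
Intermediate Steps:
L = 540 (L = 10*54 = 540)
n = 1/3405 (n = 1/(35**2 + 2180) = 1/(1225 + 2180) = 1/3405 ≈ 0.00029369)
sqrt(L + n) = sqrt(540 + 1/3405) = sqrt(1838701/3405) = sqrt(6260776905)/3405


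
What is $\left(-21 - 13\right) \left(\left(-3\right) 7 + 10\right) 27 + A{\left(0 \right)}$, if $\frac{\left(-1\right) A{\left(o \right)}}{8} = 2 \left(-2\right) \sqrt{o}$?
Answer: $10098$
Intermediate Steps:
$A{\left(o \right)} = 32 \sqrt{o}$ ($A{\left(o \right)} = - 8 \cdot 2 \left(-2\right) \sqrt{o} = - 8 \left(- 4 \sqrt{o}\right) = 32 \sqrt{o}$)
$\left(-21 - 13\right) \left(\left(-3\right) 7 + 10\right) 27 + A{\left(0 \right)} = \left(-21 - 13\right) \left(\left(-3\right) 7 + 10\right) 27 + 32 \sqrt{0} = - 34 \left(-21 + 10\right) 27 + 32 \cdot 0 = \left(-34\right) \left(-11\right) 27 + 0 = 374 \cdot 27 + 0 = 10098 + 0 = 10098$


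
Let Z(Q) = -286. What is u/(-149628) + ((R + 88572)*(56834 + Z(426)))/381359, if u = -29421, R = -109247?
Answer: -1575886024451/514071932 ≈ -3065.5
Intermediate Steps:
u/(-149628) + ((R + 88572)*(56834 + Z(426)))/381359 = -29421/(-149628) + ((-109247 + 88572)*(56834 - 286))/381359 = -29421*(-1/149628) - 20675*56548*(1/381359) = 9807/49876 - 1169129900*1/381359 = 9807/49876 - 1169129900/381359 = -1575886024451/514071932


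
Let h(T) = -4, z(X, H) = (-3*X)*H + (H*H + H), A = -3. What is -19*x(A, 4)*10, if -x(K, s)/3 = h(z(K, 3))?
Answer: -2280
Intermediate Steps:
z(X, H) = H + H² - 3*H*X (z(X, H) = -3*H*X + (H² + H) = -3*H*X + (H + H²) = H + H² - 3*H*X)
x(K, s) = 12 (x(K, s) = -3*(-4) = 12)
-19*x(A, 4)*10 = -19*12*10 = -228*10 = -2280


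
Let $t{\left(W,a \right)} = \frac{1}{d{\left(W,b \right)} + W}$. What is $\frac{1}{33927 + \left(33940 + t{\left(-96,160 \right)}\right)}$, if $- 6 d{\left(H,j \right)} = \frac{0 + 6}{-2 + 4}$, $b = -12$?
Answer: $\frac{193}{13098329} \approx 1.4735 \cdot 10^{-5}$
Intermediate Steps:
$d{\left(H,j \right)} = - \frac{1}{2}$ ($d{\left(H,j \right)} = - \frac{\left(0 + 6\right) \frac{1}{-2 + 4}}{6} = - \frac{6 \cdot \frac{1}{2}}{6} = \left(- \frac{1}{6}\right) 3 = - \frac{1}{2}$)
$t{\left(W,a \right)} = \frac{1}{- \frac{1}{2} + W}$
$\frac{1}{33927 + \left(33940 + t{\left(-96,160 \right)}\right)} = \frac{1}{33927 + \left(33940 + \frac{2}{-1 + 2 \left(-96\right)}\right)} = \frac{1}{33927 + \left(33940 + \frac{2}{-1 - 192}\right)} = \frac{1}{33927 + \left(33940 + \frac{2}{-193}\right)} = \frac{1}{33927 + \left(33940 + 2 \left(- \frac{1}{193}\right)\right)} = \frac{1}{33927 + \left(33940 - \frac{2}{193}\right)} = \frac{1}{33927 + \frac{6550418}{193}} = \frac{1}{\frac{13098329}{193}} = \frac{193}{13098329}$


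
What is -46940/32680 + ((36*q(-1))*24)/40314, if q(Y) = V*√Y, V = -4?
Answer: -2347/1634 - 576*I/6719 ≈ -1.4364 - 0.085727*I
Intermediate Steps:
q(Y) = -4*√Y
-46940/32680 + ((36*q(-1))*24)/40314 = -46940/32680 + ((36*(-4*I))*24)/40314 = -46940*1/32680 + ((36*(-4*I))*24)*(1/40314) = -2347/1634 + (-144*I*24)*(1/40314) = -2347/1634 - 3456*I*(1/40314) = -2347/1634 - 576*I/6719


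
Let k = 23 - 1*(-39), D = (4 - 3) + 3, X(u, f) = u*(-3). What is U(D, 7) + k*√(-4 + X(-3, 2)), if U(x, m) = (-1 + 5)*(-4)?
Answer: -16 + 62*√5 ≈ 122.64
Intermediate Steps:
X(u, f) = -3*u
D = 4 (D = 1 + 3 = 4)
k = 62 (k = 23 + 39 = 62)
U(x, m) = -16 (U(x, m) = 4*(-4) = -16)
U(D, 7) + k*√(-4 + X(-3, 2)) = -16 + 62*√(-4 - 3*(-3)) = -16 + 62*√(-4 + 9) = -16 + 62*√5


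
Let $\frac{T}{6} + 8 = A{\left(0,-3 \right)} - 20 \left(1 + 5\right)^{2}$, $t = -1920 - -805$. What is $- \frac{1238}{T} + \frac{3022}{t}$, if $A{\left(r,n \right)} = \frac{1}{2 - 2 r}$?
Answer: $- \frac{2362132}{973395} \approx -2.4267$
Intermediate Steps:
$t = -1115$ ($t = -1920 + 805 = -1115$)
$T = -4365$ ($T = -48 + 6 \left(- \frac{1}{-2 + 2 \cdot 0} - 20 \left(1 + 5\right)^{2}\right) = -48 + 6 \left(- \frac{1}{-2 + 0} - 20 \cdot 6^{2}\right) = -48 + 6 \left(- \frac{1}{-2} - 720\right) = -48 + 6 \left(\left(-1\right) \left(- \frac{1}{2}\right) - 720\right) = -48 + 6 \left(\frac{1}{2} - 720\right) = -48 + 6 \left(- \frac{1439}{2}\right) = -48 - 4317 = -4365$)
$- \frac{1238}{T} + \frac{3022}{t} = - \frac{1238}{-4365} + \frac{3022}{-1115} = \left(-1238\right) \left(- \frac{1}{4365}\right) + 3022 \left(- \frac{1}{1115}\right) = \frac{1238}{4365} - \frac{3022}{1115} = - \frac{2362132}{973395}$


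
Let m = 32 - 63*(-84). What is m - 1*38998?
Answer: -33674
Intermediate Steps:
m = 5324 (m = 32 + 5292 = 5324)
m - 1*38998 = 5324 - 1*38998 = 5324 - 38998 = -33674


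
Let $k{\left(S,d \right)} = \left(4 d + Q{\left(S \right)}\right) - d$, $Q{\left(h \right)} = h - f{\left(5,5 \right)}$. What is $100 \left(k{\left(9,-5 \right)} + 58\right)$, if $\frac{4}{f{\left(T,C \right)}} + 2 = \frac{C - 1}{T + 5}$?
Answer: $5450$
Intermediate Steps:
$f{\left(T,C \right)} = \frac{4}{-2 + \frac{-1 + C}{5 + T}}$ ($f{\left(T,C \right)} = \frac{4}{-2 + \frac{C - 1}{T + 5}} = \frac{4}{-2 + \frac{-1 + C}{5 + T}}$)
$Q{\left(h \right)} = \frac{5}{2} + h$ ($Q{\left(h \right)} = h - \frac{4 \left(5 + 5\right)}{-11 + 5 - 10} = h - 4 \frac{1}{-11 + 5 - 10} \cdot 10 = h - 4 \frac{1}{-16} \cdot 10 = h - 4 \left(- \frac{1}{16}\right) 10 = h - - \frac{5}{2} = h + \frac{5}{2} = \frac{5}{2} + h$)
$k{\left(S,d \right)} = \frac{5}{2} + S + 3 d$ ($k{\left(S,d \right)} = \left(4 d + \left(\frac{5}{2} + S\right)\right) - d = \left(\frac{5}{2} + S + 4 d\right) - d = \frac{5}{2} + S + 3 d$)
$100 \left(k{\left(9,-5 \right)} + 58\right) = 100 \left(\left(\frac{5}{2} + 9 + 3 \left(-5\right)\right) + 58\right) = 100 \left(\left(\frac{5}{2} + 9 - 15\right) + 58\right) = 100 \left(- \frac{7}{2} + 58\right) = 100 \cdot \frac{109}{2} = 5450$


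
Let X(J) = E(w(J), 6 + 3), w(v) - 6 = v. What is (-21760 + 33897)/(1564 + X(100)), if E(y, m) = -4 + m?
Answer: 12137/1569 ≈ 7.7355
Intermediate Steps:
w(v) = 6 + v
X(J) = 5 (X(J) = -4 + (6 + 3) = -4 + 9 = 5)
(-21760 + 33897)/(1564 + X(100)) = (-21760 + 33897)/(1564 + 5) = 12137/1569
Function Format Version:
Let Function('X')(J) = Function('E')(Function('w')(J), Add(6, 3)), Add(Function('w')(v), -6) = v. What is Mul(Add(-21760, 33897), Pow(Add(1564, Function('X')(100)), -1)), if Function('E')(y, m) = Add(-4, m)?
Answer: Rational(12137, 1569) ≈ 7.7355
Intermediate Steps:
Function('w')(v) = Add(6, v)
Function('X')(J) = 5 (Function('X')(J) = Add(-4, Add(6, 3)) = Add(-4, 9) = 5)
Mul(Add(-21760, 33897), Pow(Add(1564, Function('X')(100)), -1)) = Mul(Add(-21760, 33897), Pow(Add(1564, 5), -1)) = Mul(12137, Pow(1569, -1)) = Mul(12137, Rational(1, 1569)) = Rational(12137, 1569)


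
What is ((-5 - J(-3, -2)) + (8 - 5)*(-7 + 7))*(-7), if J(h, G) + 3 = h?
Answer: -7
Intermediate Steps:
J(h, G) = -3 + h
((-5 - J(-3, -2)) + (8 - 5)*(-7 + 7))*(-7) = ((-5 - (-3 - 3)) + (8 - 5)*(-7 + 7))*(-7) = ((-5 - 1*(-6)) + 3*0)*(-7) = ((-5 + 6) + 0)*(-7) = (1 + 0)*(-7) = 1*(-7) = -7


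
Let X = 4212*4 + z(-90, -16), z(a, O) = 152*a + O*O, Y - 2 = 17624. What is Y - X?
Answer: 14202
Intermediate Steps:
Y = 17626 (Y = 2 + 17624 = 17626)
z(a, O) = O² + 152*a (z(a, O) = 152*a + O² = O² + 152*a)
X = 3424 (X = 4212*4 + ((-16)² + 152*(-90)) = 16848 + (256 - 13680) = 16848 - 13424 = 3424)
Y - X = 17626 - 1*3424 = 17626 - 3424 = 14202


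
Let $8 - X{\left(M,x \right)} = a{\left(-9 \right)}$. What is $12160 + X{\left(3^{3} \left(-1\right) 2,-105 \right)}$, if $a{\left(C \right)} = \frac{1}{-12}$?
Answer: $\frac{146017}{12} \approx 12168.0$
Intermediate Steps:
$a{\left(C \right)} = - \frac{1}{12}$
$X{\left(M,x \right)} = \frac{97}{12}$ ($X{\left(M,x \right)} = 8 - - \frac{1}{12} = 8 + \frac{1}{12} = \frac{97}{12}$)
$12160 + X{\left(3^{3} \left(-1\right) 2,-105 \right)} = 12160 + \frac{97}{12} = \frac{146017}{12}$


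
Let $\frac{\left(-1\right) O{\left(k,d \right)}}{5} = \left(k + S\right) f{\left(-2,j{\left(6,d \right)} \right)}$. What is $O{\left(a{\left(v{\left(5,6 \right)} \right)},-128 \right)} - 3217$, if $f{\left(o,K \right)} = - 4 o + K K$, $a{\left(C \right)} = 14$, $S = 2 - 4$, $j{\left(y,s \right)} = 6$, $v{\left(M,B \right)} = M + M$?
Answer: $-5857$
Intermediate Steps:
$v{\left(M,B \right)} = 2 M$
$S = -2$
$f{\left(o,K \right)} = K^{2} - 4 o$ ($f{\left(o,K \right)} = - 4 o + K^{2} = K^{2} - 4 o$)
$O{\left(k,d \right)} = 440 - 220 k$ ($O{\left(k,d \right)} = - 5 \left(k - 2\right) \left(6^{2} - -8\right) = - 5 \left(-2 + k\right) \left(36 + 8\right) = - 5 \left(-2 + k\right) 44 = - 5 \left(-88 + 44 k\right) = 440 - 220 k$)
$O{\left(a{\left(v{\left(5,6 \right)} \right)},-128 \right)} - 3217 = \left(440 - 3080\right) - 3217 = -2640 - 3217 = -5857$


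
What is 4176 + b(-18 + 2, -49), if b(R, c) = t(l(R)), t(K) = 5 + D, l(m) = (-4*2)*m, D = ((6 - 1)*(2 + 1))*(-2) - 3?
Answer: 4148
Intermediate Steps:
D = -33 (D = (5*3)*(-2) - 3 = 15*(-2) - 3 = -30 - 3 = -33)
l(m) = -8*m
t(K) = -28 (t(K) = 5 - 33 = -28)
b(R, c) = -28
4176 + b(-18 + 2, -49) = 4176 - 28 = 4148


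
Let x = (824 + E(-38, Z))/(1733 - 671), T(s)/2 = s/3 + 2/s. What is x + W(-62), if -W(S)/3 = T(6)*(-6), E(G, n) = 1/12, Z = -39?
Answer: 1080385/12744 ≈ 84.776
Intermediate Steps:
E(G, n) = 1/12
T(s) = 4/s + 2*s/3 (T(s) = 2*(s/3 + 2/s) = 2*(2/s + s/3) = 4/s + 2*s/3)
W(S) = 84 (W(S) = -3*(4/6 + (⅔)*6)*(-6) = -3*(4*(⅙) + 4)*(-6) = -3*(⅔ + 4)*(-6) = -14*(-6) = -3*(-28) = 84)
x = 9889/12744 (x = (824 + 1/12)/(1733 - 671) = (9889/12)/1062 = (9889/12)*(1/1062) = 9889/12744 ≈ 0.77597)
x + W(-62) = 9889/12744 + 84 = 1080385/12744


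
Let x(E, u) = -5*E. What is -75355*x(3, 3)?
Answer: 1130325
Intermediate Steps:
-75355*x(3, 3) = -(-376775)*3 = -75355*(-15) = 1130325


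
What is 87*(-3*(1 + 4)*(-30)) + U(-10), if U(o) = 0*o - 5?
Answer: 39145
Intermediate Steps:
U(o) = -5 (U(o) = 0 - 5 = -5)
87*(-3*(1 + 4)*(-30)) + U(-10) = 87*(-3*(1 + 4)*(-30)) - 5 = 87*(-3*5*(-30)) - 5 = 87*(-15*(-30)) - 5 = 87*450 - 5 = 39150 - 5 = 39145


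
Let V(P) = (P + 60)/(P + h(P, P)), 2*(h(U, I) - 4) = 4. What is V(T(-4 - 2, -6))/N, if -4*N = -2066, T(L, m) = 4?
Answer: 64/5165 ≈ 0.012391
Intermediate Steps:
h(U, I) = 6 (h(U, I) = 4 + (½)*4 = 4 + 2 = 6)
N = 1033/2 (N = -¼*(-2066) = 1033/2 ≈ 516.50)
V(P) = (60 + P)/(6 + P) (V(P) = (P + 60)/(P + 6) = (60 + P)/(6 + P))
V(T(-4 - 2, -6))/N = ((60 + 4)/(6 + 4))/(1033/2) = (64/10)*(2/1033) = ((⅒)*64)*(2/1033) = (32/5)*(2/1033) = 64/5165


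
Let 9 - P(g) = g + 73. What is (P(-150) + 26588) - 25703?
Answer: 971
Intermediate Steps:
P(g) = -64 - g (P(g) = 9 - (g + 73) = 9 - (73 + g) = 9 + (-73 - g) = -64 - g)
(P(-150) + 26588) - 25703 = ((-64 - 1*(-150)) + 26588) - 25703 = ((-64 + 150) + 26588) - 25703 = (86 + 26588) - 25703 = 26674 - 25703 = 971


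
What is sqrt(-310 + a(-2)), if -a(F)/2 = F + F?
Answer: I*sqrt(302) ≈ 17.378*I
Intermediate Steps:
a(F) = -4*F (a(F) = -2*(F + F) = -4*F)
sqrt(-310 + a(-2)) = sqrt(-310 - 4*(-2)) = sqrt(-310 + 8) = sqrt(-302) = I*sqrt(302)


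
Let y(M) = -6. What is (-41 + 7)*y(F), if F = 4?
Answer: 204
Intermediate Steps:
(-41 + 7)*y(F) = (-41 + 7)*(-6) = -34*(-6) = 204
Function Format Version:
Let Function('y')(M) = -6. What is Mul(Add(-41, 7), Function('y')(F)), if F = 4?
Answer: 204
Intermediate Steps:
Mul(Add(-41, 7), Function('y')(F)) = Mul(Add(-41, 7), -6) = Mul(-34, -6) = 204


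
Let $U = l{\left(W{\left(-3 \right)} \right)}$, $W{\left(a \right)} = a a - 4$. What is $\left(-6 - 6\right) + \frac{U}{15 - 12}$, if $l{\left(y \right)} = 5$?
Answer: $- \frac{31}{3} \approx -10.333$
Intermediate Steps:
$W{\left(a \right)} = -4 + a^{2}$ ($W{\left(a \right)} = a^{2} - 4 = -4 + a^{2}$)
$U = 5$
$\left(-6 - 6\right) + \frac{U}{15 - 12} = \left(-6 - 6\right) + \frac{5}{15 - 12} = \left(-6 - 6\right) + \frac{5}{3} = -12 + 5 \cdot \frac{1}{3} = -12 + \frac{5}{3} = - \frac{31}{3}$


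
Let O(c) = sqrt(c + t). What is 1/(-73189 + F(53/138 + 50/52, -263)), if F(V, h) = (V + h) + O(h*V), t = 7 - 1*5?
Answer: -59099057589/4340864737681528 - 897*I*sqrt(283135359)/4340864737681528 ≈ -1.3615e-5 - 3.4771e-9*I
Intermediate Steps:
t = 2 (t = 7 - 5 = 2)
O(c) = sqrt(2 + c) (O(c) = sqrt(c + 2) = sqrt(2 + c))
F(V, h) = V + h + sqrt(2 + V*h) (F(V, h) = (V + h) + sqrt(2 + h*V) = (V + h) + sqrt(2 + V*h) = V + h + sqrt(2 + V*h))
1/(-73189 + F(53/138 + 50/52, -263)) = 1/(-73189 + ((53/138 + 50/52) - 263 + sqrt(2 + (53/138 + 50/52)*(-263)))) = 1/(-73189 + ((53*(1/138) + 50*(1/52)) - 263 + sqrt(2 + (53*(1/138) + 50*(1/52))*(-263)))) = 1/(-73189 + ((53/138 + 25/26) - 263 + sqrt(2 + (53/138 + 25/26)*(-263)))) = 1/(-73189 + (1207/897 - 263 + sqrt(2 + (1207/897)*(-263)))) = 1/(-73189 + (1207/897 - 263 + sqrt(2 - 317441/897))) = 1/(-73189 + (1207/897 - 263 + sqrt(-315647/897))) = 1/(-73189 + (1207/897 - 263 + I*sqrt(283135359)/897)) = 1/(-73189 + (-234704/897 + I*sqrt(283135359)/897)) = 1/(-65885237/897 + I*sqrt(283135359)/897)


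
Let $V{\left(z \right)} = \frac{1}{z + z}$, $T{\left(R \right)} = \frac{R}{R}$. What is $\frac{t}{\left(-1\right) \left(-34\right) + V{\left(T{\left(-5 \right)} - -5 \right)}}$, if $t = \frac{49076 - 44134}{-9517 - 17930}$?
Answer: $- \frac{2824}{534563} \approx -0.0052828$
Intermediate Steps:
$T{\left(R \right)} = 1$
$V{\left(z \right)} = \frac{1}{2 z}$
$t = - \frac{706}{3921}$ ($t = \frac{4942}{-27447} = 4942 \left(- \frac{1}{27447}\right) = - \frac{706}{3921} \approx -0.18006$)
$\frac{t}{\left(-1\right) \left(-34\right) + V{\left(T{\left(-5 \right)} - -5 \right)}} = - \frac{706}{3921 \left(\left(-1\right) \left(-34\right) + \frac{1}{2 \left(1 - -5\right)}\right)} = - \frac{706}{3921 \left(34 + \frac{1}{2 \left(1 + 5\right)}\right)} = - \frac{706}{3921 \left(34 + \frac{1}{2 \cdot 6}\right)} = - \frac{706}{3921 \left(34 + \frac{1}{2} \cdot \frac{1}{6}\right)} = - \frac{706}{3921 \left(34 + \frac{1}{12}\right)} = - \frac{706}{3921 \cdot \frac{409}{12}} = \left(- \frac{706}{3921}\right) \frac{12}{409} = - \frac{2824}{534563}$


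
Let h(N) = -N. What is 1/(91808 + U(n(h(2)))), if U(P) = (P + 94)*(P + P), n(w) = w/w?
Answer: 1/91998 ≈ 1.0870e-5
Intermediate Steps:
n(w) = 1
U(P) = 2*P*(94 + P) (U(P) = (94 + P)*(2*P) = 2*P*(94 + P))
1/(91808 + U(n(h(2)))) = 1/(91808 + 2*1*(94 + 1)) = 1/(91808 + 2*1*95) = 1/(91808 + 190) = 1/91998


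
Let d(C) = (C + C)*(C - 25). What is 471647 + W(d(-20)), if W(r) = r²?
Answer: 3711647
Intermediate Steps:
d(C) = 2*C*(-25 + C) (d(C) = (2*C)*(-25 + C) = 2*C*(-25 + C))
471647 + W(d(-20)) = 471647 + (2*(-20)*(-25 - 20))² = 471647 + (2*(-20)*(-45))² = 471647 + 1800² = 471647 + 3240000 = 3711647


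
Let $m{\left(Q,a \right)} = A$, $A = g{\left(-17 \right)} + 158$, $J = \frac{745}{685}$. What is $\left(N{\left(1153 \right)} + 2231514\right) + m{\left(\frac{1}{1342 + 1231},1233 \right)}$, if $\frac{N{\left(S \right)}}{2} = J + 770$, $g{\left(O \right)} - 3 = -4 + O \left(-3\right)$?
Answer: $\frac{305957192}{137} \approx 2.2333 \cdot 10^{6}$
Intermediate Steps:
$g{\left(O \right)} = -1 - 3 O$ ($g{\left(O \right)} = 3 + \left(-4 + O \left(-3\right)\right) = 3 - \left(4 + 3 O\right) = -1 - 3 O$)
$J = \frac{149}{137}$ ($J = 745 \cdot \frac{1}{685} = \frac{149}{137} \approx 1.0876$)
$A = 208$ ($A = \left(-1 - -51\right) + 158 = \left(-1 + 51\right) + 158 = 50 + 158 = 208$)
$m{\left(Q,a \right)} = 208$
$N{\left(S \right)} = \frac{211278}{137}$ ($N{\left(S \right)} = 2 \left(\frac{149}{137} + 770\right) = 2 \cdot \frac{105639}{137} = \frac{211278}{137}$)
$\left(N{\left(1153 \right)} + 2231514\right) + m{\left(\frac{1}{1342 + 1231},1233 \right)} = \left(\frac{211278}{137} + 2231514\right) + 208 = \frac{305928696}{137} + 208 = \frac{305957192}{137}$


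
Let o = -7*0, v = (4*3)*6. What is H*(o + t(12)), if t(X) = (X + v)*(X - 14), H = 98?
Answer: -16464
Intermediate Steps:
v = 72 (v = 12*6 = 72)
o = 0
t(X) = (-14 + X)*(72 + X) (t(X) = (X + 72)*(X - 14) = (72 + X)*(-14 + X) = (-14 + X)*(72 + X))
H*(o + t(12)) = 98*(0 + (-1008 + 12**2 + 58*12)) = 98*(0 + (-1008 + 144 + 696)) = 98*(0 - 168) = 98*(-168) = -16464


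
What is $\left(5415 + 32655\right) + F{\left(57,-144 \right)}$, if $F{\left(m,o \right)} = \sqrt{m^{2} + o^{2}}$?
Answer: $38070 + 3 \sqrt{2665} \approx 38225.0$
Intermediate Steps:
$\left(5415 + 32655\right) + F{\left(57,-144 \right)} = \left(5415 + 32655\right) + \sqrt{57^{2} + \left(-144\right)^{2}} = 38070 + \sqrt{3249 + 20736} = 38070 + \sqrt{23985} = 38070 + 3 \sqrt{2665}$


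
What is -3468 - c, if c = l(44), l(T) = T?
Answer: -3512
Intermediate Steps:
c = 44
-3468 - c = -3468 - 1*44 = -3468 - 44 = -3512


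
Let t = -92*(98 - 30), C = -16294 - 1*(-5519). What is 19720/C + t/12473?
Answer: -62675192/26879315 ≈ -2.3317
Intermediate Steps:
C = -10775 (C = -16294 + 5519 = -10775)
t = -6256 (t = -92*68 = -6256)
19720/C + t/12473 = 19720/(-10775) - 6256/12473 = 19720*(-1/10775) - 6256*1/12473 = -3944/2155 - 6256/12473 = -62675192/26879315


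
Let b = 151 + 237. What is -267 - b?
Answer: -655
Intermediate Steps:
b = 388
-267 - b = -267 - 1*388 = -267 - 388 = -655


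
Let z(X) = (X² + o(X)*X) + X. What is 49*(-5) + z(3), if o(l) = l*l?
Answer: -206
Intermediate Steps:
o(l) = l²
z(X) = X + X² + X³ (z(X) = (X² + X²*X) + X = (X² + X³) + X = X + X² + X³)
49*(-5) + z(3) = 49*(-5) + 3*(1 + 3 + 3²) = -245 + 3*(1 + 3 + 9) = -245 + 3*13 = -245 + 39 = -206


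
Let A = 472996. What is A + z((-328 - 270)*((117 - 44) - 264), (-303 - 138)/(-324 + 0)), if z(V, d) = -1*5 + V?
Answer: 587209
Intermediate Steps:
z(V, d) = -5 + V
A + z((-328 - 270)*((117 - 44) - 264), (-303 - 138)/(-324 + 0)) = 472996 + (-5 + (-328 - 270)*((117 - 44) - 264)) = 472996 + (-5 - 598*(73 - 264)) = 472996 + (-5 - 598*(-191)) = 472996 + (-5 + 114218) = 472996 + 114213 = 587209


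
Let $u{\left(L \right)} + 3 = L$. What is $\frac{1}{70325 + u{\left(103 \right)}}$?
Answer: $\frac{1}{70425} \approx 1.4199 \cdot 10^{-5}$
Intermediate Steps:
$u{\left(L \right)} = -3 + L$
$\frac{1}{70325 + u{\left(103 \right)}} = \frac{1}{70325 + \left(-3 + 103\right)} = \frac{1}{70325 + 100} = \frac{1}{70425}$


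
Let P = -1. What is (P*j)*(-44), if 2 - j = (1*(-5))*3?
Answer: 748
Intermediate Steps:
j = 17 (j = 2 - 1*(-5)*3 = 2 - (-5)*3 = 2 - 1*(-15) = 2 + 15 = 17)
(P*j)*(-44) = -1*17*(-44) = -17*(-44) = 748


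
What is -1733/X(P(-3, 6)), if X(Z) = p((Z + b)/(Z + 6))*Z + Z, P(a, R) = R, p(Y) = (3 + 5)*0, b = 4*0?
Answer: -1733/6 ≈ -288.83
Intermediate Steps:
b = 0
p(Y) = 0 (p(Y) = 8*0 = 0)
X(Z) = Z (X(Z) = 0*Z + Z = 0 + Z = Z)
-1733/X(P(-3, 6)) = -1733/6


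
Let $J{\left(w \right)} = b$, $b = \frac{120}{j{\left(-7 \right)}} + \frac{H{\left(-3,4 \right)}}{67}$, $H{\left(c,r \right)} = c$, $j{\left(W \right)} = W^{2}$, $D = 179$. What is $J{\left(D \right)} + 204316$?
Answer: $\frac{670777321}{3283} \approx 2.0432 \cdot 10^{5}$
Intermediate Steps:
$b = \frac{7893}{3283}$ ($b = \frac{120}{\left(-7\right)^{2}} - \frac{3}{67} = \frac{120}{49} - \frac{3}{67} = \frac{7893}{3283} \approx 2.4042$)
$J{\left(w \right)} = \frac{7893}{3283}$
$J{\left(D \right)} + 204316 = \frac{7893}{3283} + 204316 = \frac{670777321}{3283}$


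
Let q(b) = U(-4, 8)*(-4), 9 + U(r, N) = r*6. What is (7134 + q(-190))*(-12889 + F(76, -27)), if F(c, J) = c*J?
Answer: -108561306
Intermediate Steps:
F(c, J) = J*c
U(r, N) = -9 + 6*r (U(r, N) = -9 + r*6 = -9 + 6*r)
q(b) = 132 (q(b) = (-9 + 6*(-4))*(-4) = (-9 - 24)*(-4) = -33*(-4) = 132)
(7134 + q(-190))*(-12889 + F(76, -27)) = (7134 + 132)*(-12889 - 27*76) = 7266*(-12889 - 2052) = 7266*(-14941) = -108561306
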